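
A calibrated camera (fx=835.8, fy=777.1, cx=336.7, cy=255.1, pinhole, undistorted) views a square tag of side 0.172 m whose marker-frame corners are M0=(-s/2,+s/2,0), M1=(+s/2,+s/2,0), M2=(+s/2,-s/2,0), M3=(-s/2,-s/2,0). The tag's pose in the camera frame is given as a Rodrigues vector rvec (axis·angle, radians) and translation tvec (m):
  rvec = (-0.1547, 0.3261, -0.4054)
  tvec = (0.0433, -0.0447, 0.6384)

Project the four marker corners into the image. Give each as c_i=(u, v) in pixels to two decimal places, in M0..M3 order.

Intrinsics K: fx=835.8, fy=777.1, cx=336.7, cy=255.1
Marker side s = 0.172 m; corners in marker frame (Z=0):
  M0 = (-0.0860, +0.0860, 0)
  M1 = (+0.0860, +0.0860, 0)
  M2 = (+0.0860, -0.0860, 0)
  M3 = (-0.0860, -0.0860, 0)
rvec = (-0.1547, 0.3261, -0.4054), |rvec| = θ = 0.54279 rad = 31.100°
Rodrigues: sinθ=0.51653, 1−cosθ=0.14373; R = I + sinθ·[k]× + (1−cosθ)·[k]×²:
    [+0.86795 +0.36117 +0.34092]
    [-0.41040 +0.90815 +0.08272]
    [-0.27973 -0.21171 +0.93645]
t = (0.0433, -0.0447, 0.6384) m
M0: Pc = R·M0+t = (-0.00028, +0.06869, +0.64425); u = 835.8·(-0.00028)/0.64425 + 336.7 = 336.3337, v = 777.1·(+0.06869)/0.64425 + 255.1 = 337.9602
M1: Pc = R·M1+t = (+0.14900, -0.00189, +0.59614); u = 835.8·(+0.14900)/0.59614 + 336.7 = 545.6081, v = 777.1·(-0.00189)/0.59614 + 255.1 = 252.6320
M2: Pc = R·M2+t = (+0.08688, -0.15809, +0.63255); u = 835.8·(+0.08688)/0.63255 + 336.7 = 451.4992, v = 777.1·(-0.15809)/0.63255 + 255.1 = 60.8777
M3: Pc = R·M3+t = (-0.06240, -0.08751, +0.68066); u = 835.8·(-0.06240)/0.68066 + 336.7 = 260.0726, v = 777.1·(-0.08751)/0.68066 + 255.1 = 155.1953

c0=(336.33, 337.96) c1=(545.61, 252.63) c2=(451.50, 60.88) c3=(260.07, 155.20)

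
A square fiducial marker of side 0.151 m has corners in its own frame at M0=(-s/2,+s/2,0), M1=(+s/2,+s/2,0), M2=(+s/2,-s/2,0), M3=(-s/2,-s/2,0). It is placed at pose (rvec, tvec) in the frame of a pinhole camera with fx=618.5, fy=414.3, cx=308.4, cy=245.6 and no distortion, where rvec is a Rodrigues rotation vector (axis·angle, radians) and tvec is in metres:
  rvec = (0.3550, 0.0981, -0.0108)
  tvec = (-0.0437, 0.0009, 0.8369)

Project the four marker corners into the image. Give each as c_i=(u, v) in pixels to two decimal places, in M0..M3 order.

c0=(225.45, 279.48) c1=(332.64, 280.56) c2=(330.99, 209.82) c3=(216.97, 209.95)

Intrinsics K: fx=618.5, fy=414.3, cx=308.4, cy=245.6
Marker side s = 0.151 m; corners in marker frame (Z=0):
  M0 = (-0.0755, +0.0755, 0)
  M1 = (+0.0755, +0.0755, 0)
  M2 = (+0.0755, -0.0755, 0)
  M3 = (-0.0755, -0.0755, 0)
rvec = (0.3550, 0.0981, -0.0108), |rvec| = θ = 0.36846 rad = 21.111°
Rodrigues: sinθ=0.36018, 1−cosθ=0.06712; R = I + sinθ·[k]× + (1−cosθ)·[k]×²:
    [+0.99518 +0.02777 +0.09400]
    [+0.00666 +0.93764 -0.34755]
    [-0.09779 +0.34650 +0.93294]
t = (-0.0437, 0.0009, 0.8369) m
M0: Pc = R·M0+t = (-0.11674, +0.07119, +0.87044); u = 618.5·(-0.11674)/0.87044 + 308.4 = 225.4499, v = 414.3·(+0.07119)/0.87044 + 245.6 = 279.4834
M1: Pc = R·M1+t = (+0.03353, +0.07219, +0.85568); u = 618.5·(+0.03353)/0.85568 + 308.4 = 332.6386, v = 414.3·(+0.07219)/0.85568 + 245.6 = 280.5550
M2: Pc = R·M2+t = (+0.02934, -0.06939, +0.80336); u = 618.5·(+0.02934)/0.80336 + 308.4 = 330.9883, v = 414.3·(-0.06939)/0.80336 + 245.6 = 209.8153
M3: Pc = R·M3+t = (-0.12093, -0.07039, +0.81812); u = 618.5·(-0.12093)/0.81812 + 308.4 = 216.9745, v = 414.3·(-0.07039)/0.81812 + 245.6 = 209.9520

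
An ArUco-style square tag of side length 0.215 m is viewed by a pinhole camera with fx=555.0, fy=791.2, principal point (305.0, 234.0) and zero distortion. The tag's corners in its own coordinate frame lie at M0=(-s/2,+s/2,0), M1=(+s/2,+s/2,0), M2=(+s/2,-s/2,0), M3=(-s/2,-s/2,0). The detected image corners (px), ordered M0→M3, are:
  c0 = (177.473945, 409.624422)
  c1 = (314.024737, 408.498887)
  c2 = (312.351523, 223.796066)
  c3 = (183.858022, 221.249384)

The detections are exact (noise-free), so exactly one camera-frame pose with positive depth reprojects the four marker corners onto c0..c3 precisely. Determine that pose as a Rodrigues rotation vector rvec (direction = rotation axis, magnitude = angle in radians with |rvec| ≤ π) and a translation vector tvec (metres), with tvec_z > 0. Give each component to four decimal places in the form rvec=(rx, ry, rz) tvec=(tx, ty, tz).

Intrinsics K: fx=555.0, fy=791.2, cx=305.0, cy=234.0
Marker side s = 0.215 m; corners in marker frame (Z=0):
  M0 = (-0.1075, +0.1075, 0)
  M1 = (+0.1075, +0.1075, 0)
  M2 = (+0.1075, -0.1075, 0)
  M3 = (-0.1075, -0.1075, 0)
Detected image corners:
  c0 = (177.473945, 409.624422) px
  c1 = (314.024737, 408.498887) px
  c2 = (312.351523, 223.796066) px
  c3 = (183.858022, 221.249384) px
Planar DLT: solve 8×8 A·h = b for H (H[2,2]=1):
  H  [+638.68961 -80.19054 +247.62249]
  H  [+32.81620 +778.75535 +312.97686]
  H  [+0.09263 -0.28114 +1.00000]
B = K⁻¹H; ‖b₁‖=1.103869, ‖b₂‖=1.103869; λ = 2/(‖b₁‖+‖b₂‖) = 0.905905, sign → tz>0 ⇒ λ=+0.905905
r₁ = λ·B[:,0] = (+0.99639,+0.01275,+0.08392); r₂ = λ·B[:,1] = (+0.00907,+0.96698,-0.25469)
r₃ = r₁×r₂ = (-0.08440,+0.25453,+0.96338); SVD([r₁ r₂ r₃]) → R = UVᵀ:
  R  [+0.99639 +0.00907 -0.08440]
  R  [+0.01275 +0.96698 +0.25453]
  R  [+0.08392 -0.25469 +0.96338]
t = (-0.09366, +0.09043, +0.90590) m
tr R = 2.926747; θ = arccos((tr R − 1)/2) = 0.271486 rad = 15.555°
axis k = ((R−Rᵀ)₃₂, (R−Rᵀ)₁₃, (R−Rᵀ)₂₁) / (2 sinθ) = (-0.949456, -0.313825, +0.006867)
rvec = θ·k = (-0.257764, -0.085199, +0.001864)

rvec=(-0.2578, -0.0852, 0.0019) tvec=(-0.0937, 0.0904, 0.9059)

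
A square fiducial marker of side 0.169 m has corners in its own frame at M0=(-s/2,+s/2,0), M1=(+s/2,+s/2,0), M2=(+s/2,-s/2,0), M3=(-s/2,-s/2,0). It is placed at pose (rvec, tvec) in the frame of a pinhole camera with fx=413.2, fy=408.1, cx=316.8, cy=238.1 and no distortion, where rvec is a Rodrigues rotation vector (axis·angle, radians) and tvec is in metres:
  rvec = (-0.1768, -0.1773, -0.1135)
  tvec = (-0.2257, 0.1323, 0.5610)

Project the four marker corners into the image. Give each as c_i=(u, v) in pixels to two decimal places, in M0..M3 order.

c0=(85.46, 409.42) c1=(219.67, 388.07) c2=(209.15, 266.78) c3=(81.02, 280.28)

Intrinsics K: fx=413.2, fy=408.1, cx=316.8, cy=238.1
Marker side s = 0.169 m; corners in marker frame (Z=0):
  M0 = (-0.0845, +0.0845, 0)
  M1 = (+0.0845, +0.0845, 0)
  M2 = (+0.0845, -0.0845, 0)
  M3 = (-0.0845, -0.0845, 0)
rvec = (-0.1768, -0.1773, -0.1135), |rvec| = θ = 0.27491 rad = 15.751°
Rodrigues: sinθ=0.27146, 1−cosθ=0.03755; R = I + sinθ·[k]× + (1−cosθ)·[k]×²:
    [+0.97798 +0.12765 -0.16510]
    [-0.09650 +0.97807 +0.18458]
    [+0.18505 -0.16458 +0.96885]
t = (-0.2257, 0.1323, 0.5610) m
M0: Pc = R·M0+t = (-0.29755, +0.22310, +0.53146); u = 413.2·(-0.29755)/0.53146 + 316.8 = 85.4568, v = 408.1·(+0.22310)/0.53146 + 238.1 = 409.4171
M1: Pc = R·M1+t = (-0.13227, +0.20679, +0.56273); u = 413.2·(-0.13227)/0.56273 + 316.8 = 219.6739, v = 408.1·(+0.20679)/0.56273 + 238.1 = 388.0691
M2: Pc = R·M2+t = (-0.15385, +0.04150, +0.59054); u = 413.2·(-0.15385)/0.59054 + 316.8 = 209.1540, v = 408.1·(+0.04150)/0.59054 + 238.1 = 266.7782
M3: Pc = R·M3+t = (-0.31913, +0.05781, +0.55927); u = 413.2·(-0.31913)/0.55927 + 316.8 = 81.0238, v = 408.1·(+0.05781)/0.55927 + 238.1 = 280.2822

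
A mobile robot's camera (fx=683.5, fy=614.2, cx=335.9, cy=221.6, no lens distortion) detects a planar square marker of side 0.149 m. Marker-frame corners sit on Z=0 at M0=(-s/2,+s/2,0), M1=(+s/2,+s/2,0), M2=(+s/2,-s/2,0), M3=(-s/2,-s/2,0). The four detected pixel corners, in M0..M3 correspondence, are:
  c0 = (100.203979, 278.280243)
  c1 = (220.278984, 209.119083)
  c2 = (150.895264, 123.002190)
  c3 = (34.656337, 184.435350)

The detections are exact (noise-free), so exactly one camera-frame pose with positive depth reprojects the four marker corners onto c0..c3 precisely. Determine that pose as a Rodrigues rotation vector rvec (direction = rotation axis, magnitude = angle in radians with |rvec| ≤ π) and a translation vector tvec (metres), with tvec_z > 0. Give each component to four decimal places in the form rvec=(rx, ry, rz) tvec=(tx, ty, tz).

Intrinsics K: fx=683.5, fy=614.2, cx=335.9, cy=221.6
Marker side s = 0.149 m; corners in marker frame (Z=0):
  M0 = (-0.0745, +0.0745, 0)
  M1 = (+0.0745, +0.0745, 0)
  M2 = (+0.0745, -0.0745, 0)
  M3 = (-0.0745, -0.0745, 0)
Detected image corners:
  c0 = (100.203979, 278.280243) px
  c1 = (220.278984, 209.119083) px
  c2 = (150.895264, 123.002190) px
  c3 = (34.656337, 184.435350) px
Planar DLT: solve 8×8 A·h = b for H (H[2,2]=1):
  H  [+830.04335 +404.14512 +126.83836]
  H  [-378.72121 +526.47472 +196.69353]
  H  [+0.29575 -0.38676 +1.00000]
B = K⁻¹H; ‖b₁‖=1.324211, ‖b₂‖=1.324211; λ = 2/(‖b₁‖+‖b₂‖) = 0.755167, sign → tz>0 ⇒ λ=+0.755167
r₁ = λ·B[:,0] = (+0.80732,-0.54622,+0.22334); r₂ = λ·B[:,1] = (+0.59005,+0.75268,-0.29207)
r₃ = r₁×r₂ = (-0.00857,+0.36757,+0.92996); SVD([r₁ r₂ r₃]) → R = UVᵀ:
  R  [+0.80732 +0.59005 -0.00857]
  R  [-0.54622 +0.75268 +0.36757]
  R  [+0.22334 -0.29207 +0.92996]
t = (-0.23098, -0.03062, +0.75517) m
tr R = 2.489957; θ = arccos((tr R − 1)/2) = 0.730294 rad = 41.843°
axis k = ((R−Rᵀ)₃₂, (R−Rᵀ)₁₃, (R−Rᵀ)₂₁) / (2 sinθ) = (-0.494417, -0.173820, -0.851668)
rvec = θ·k = (-0.361070, -0.126940, -0.621968)

rvec=(-0.3611, -0.1269, -0.6220) tvec=(-0.2310, -0.0306, 0.7552)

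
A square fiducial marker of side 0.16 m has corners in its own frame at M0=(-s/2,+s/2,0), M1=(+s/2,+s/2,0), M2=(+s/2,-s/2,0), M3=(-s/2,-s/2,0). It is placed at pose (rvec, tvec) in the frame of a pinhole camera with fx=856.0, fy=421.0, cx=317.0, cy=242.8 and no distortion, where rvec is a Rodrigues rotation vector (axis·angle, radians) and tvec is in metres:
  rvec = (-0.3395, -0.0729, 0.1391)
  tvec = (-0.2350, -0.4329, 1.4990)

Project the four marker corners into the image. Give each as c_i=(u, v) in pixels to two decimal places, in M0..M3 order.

Intrinsics K: fx=856.0, fy=421.0, cx=317.0, cy=242.8
Marker side s = 0.16 m; corners in marker frame (Z=0):
  M0 = (-0.0800, +0.0800, 0)
  M1 = (+0.0800, +0.0800, 0)
  M2 = (+0.0800, -0.0800, 0)
  M3 = (-0.0800, -0.0800, 0)
rvec = (-0.3395, -0.0729, 0.1391), |rvec| = θ = 0.37406 rad = 21.432°
Rodrigues: sinθ=0.36540, 1−cosθ=0.06915; R = I + sinθ·[k]× + (1−cosθ)·[k]×²:
    [+0.98781 -0.12365 -0.09455]
    [+0.14811 +0.93348 +0.32663]
    [+0.04787 -0.33665 +0.94041]
t = (-0.2350, -0.4329, 1.4990) m
M0: Pc = R·M0+t = (-0.32392, -0.37007, +1.46824); u = 856.0·(-0.32392)/1.46824 + 317.0 = 128.1528, v = 421.0·(-0.37007)/1.46824 + 242.8 = 136.6866
M1: Pc = R·M1+t = (-0.16587, -0.34637, +1.47590); u = 856.0·(-0.16587)/1.47590 + 317.0 = 220.7995, v = 421.0·(-0.34637)/1.47590 + 242.8 = 143.9971
M2: Pc = R·M2+t = (-0.14608, -0.49573, +1.52976); u = 856.0·(-0.14608)/1.52976 + 317.0 = 235.2570, v = 421.0·(-0.49573)/1.52976 + 242.8 = 106.3722
M3: Pc = R·M3+t = (-0.30413, -0.51943, +1.52210); u = 856.0·(-0.30413)/1.52210 + 317.0 = 145.9616, v = 421.0·(-0.51943)/1.52210 + 242.8 = 99.1311

c0=(128.15, 136.69) c1=(220.80, 144.00) c2=(235.26, 106.37) c3=(145.96, 99.13)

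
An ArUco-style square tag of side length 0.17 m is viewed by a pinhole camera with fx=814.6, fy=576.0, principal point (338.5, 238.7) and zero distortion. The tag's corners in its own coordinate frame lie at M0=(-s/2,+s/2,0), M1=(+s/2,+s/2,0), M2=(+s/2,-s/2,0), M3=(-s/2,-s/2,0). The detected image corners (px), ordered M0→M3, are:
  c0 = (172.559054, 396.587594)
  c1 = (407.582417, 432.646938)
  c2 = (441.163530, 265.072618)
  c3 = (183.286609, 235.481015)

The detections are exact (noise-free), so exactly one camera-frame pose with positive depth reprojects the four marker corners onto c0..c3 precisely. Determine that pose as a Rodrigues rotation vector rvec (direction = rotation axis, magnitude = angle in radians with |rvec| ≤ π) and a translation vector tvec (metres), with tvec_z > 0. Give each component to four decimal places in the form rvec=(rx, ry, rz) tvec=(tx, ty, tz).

rvec=(0.2726, 0.2031, 0.1285) tvec=(-0.0275, 0.0912, 0.5423)

Intrinsics K: fx=814.6, fy=576.0, cx=338.5, cy=238.7
Marker side s = 0.17 m; corners in marker frame (Z=0):
  M0 = (-0.0850, +0.0850, 0)
  M1 = (+0.0850, +0.0850, 0)
  M2 = (+0.0850, -0.0850, 0)
  M3 = (-0.0850, -0.0850, 0)
Detected image corners:
  c0 = (172.559054, 396.587594) px
  c1 = (407.582417, 432.646938) px
  c2 = (441.163530, 265.072618) px
  c3 = (183.286609, 235.481015) px
Planar DLT: solve 8×8 A·h = b for H (H[2,2]=1):
  H  [+1346.04217 +26.80619 +297.15951]
  H  [+82.73652 +1137.51460 +335.58032]
  H  [-0.33445 +0.51541 +1.00000]
B = K⁻¹H; ‖b₁‖=1.844057, ‖b₂‖=1.844057; λ = 2/(‖b₁‖+‖b₂‖) = 0.542283, sign → tz>0 ⇒ λ=+0.542283
r₁ = λ·B[:,0] = (+0.97143,+0.15305,-0.18137); r₂ = λ·B[:,1] = (-0.09830,+0.95510,+0.27950)
r₃ = r₁×r₂ = (+0.21600,-0.25369,+0.94286); SVD([r₁ r₂ r₃]) → R = UVᵀ:
  R  [+0.97143 -0.09830 +0.21600]
  R  [+0.15305 +0.95510 -0.25369]
  R  [-0.18137 +0.27950 +0.94286]
t = (-0.02752, +0.09121, +0.54228) m
tr R = 2.869394; θ = arccos((tr R − 1)/2) = 0.363391 rad = 20.821°
axis k = ((R−Rᵀ)₃₂, (R−Rᵀ)₁₃, (R−Rᵀ)₂₁) / (2 sinθ) = (+0.750021, +0.558976, +0.353573)
rvec = θ·k = (+0.272551, +0.203127, +0.128485)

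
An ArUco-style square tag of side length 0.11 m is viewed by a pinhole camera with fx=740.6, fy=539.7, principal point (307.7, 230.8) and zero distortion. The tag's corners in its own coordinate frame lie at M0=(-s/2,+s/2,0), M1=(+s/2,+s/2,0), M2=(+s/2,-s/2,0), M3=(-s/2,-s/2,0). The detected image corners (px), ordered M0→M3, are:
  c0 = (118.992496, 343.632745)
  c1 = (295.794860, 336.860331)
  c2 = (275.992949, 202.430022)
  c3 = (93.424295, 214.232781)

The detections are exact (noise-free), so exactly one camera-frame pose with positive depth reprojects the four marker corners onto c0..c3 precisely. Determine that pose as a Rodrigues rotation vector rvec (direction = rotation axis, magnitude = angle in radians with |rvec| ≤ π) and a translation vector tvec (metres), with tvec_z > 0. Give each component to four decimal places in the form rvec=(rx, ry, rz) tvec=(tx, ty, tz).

rvec=(0.1530, 0.1358, -0.0907) tvec=(-0.0668, 0.0363, 0.4378)

Intrinsics K: fx=740.6, fy=539.7, cx=307.7, cy=230.8
Marker side s = 0.11 m; corners in marker frame (Z=0):
  M0 = (-0.0550, +0.0550, 0)
  M1 = (+0.0550, +0.0550, 0)
  M2 = (+0.0550, -0.0550, 0)
  M3 = (-0.0550, -0.0550, 0)
Detected image corners:
  c0 = (118.992496, 343.632745) px
  c1 = (295.794860, 336.860331) px
  c2 = (275.992949, 202.430022) px
  c3 = (93.424295, 214.232781) px
Planar DLT: solve 8×8 A·h = b for H (H[2,2]=1):
  H  [+1569.65128 +271.88992 +194.66130]
  H  [-172.67890 +1290.03587 +275.57790]
  H  [-0.32325 +0.33255 +1.00000]
B = K⁻¹H; ‖b₁‖=2.284039, ‖b₂‖=2.284039; λ = 2/(‖b₁‖+‖b₂‖) = 0.437821, sign → tz>0 ⇒ λ=+0.437821
r₁ = λ·B[:,0] = (+0.98673,-0.07956,-0.14153); r₂ = λ·B[:,1] = (+0.10024,+0.98425,+0.14560)
r₃ = r₁×r₂ = (+0.12771,-0.15785,+0.97917); SVD([r₁ r₂ r₃]) → R = UVᵀ:
  R  [+0.98673 +0.10024 +0.12771]
  R  [-0.07956 +0.98425 -0.15785]
  R  [-0.14153 +0.14560 +0.97917]
t = (-0.06683, +0.03633, +0.43782) m
tr R = 2.950154; θ = arccos((tr R − 1)/2) = 0.223728 rad = 12.819°
axis k = ((R−Rᵀ)₃₂, (R−Rᵀ)₁₃, (R−Rᵀ)₂₁) / (2 sinθ) = (+0.683850, +0.606763, -0.405201)
rvec = θ·k = (+0.152997, +0.135750, -0.090655)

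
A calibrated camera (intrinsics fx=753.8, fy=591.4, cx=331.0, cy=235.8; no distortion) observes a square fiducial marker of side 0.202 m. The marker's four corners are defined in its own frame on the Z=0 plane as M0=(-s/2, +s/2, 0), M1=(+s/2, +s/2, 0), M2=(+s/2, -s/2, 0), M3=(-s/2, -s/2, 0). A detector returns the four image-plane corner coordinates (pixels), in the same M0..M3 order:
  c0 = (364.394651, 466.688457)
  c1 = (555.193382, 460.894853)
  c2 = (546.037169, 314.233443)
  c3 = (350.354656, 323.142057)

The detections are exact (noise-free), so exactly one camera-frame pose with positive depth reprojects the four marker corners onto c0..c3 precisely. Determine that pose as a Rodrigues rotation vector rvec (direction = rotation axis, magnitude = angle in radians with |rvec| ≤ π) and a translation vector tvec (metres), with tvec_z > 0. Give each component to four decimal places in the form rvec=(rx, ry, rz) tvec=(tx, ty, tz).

rvec=(0.1073, 0.0754, -0.0738) tvec=(0.1286, 0.2100, 0.7939)

Intrinsics K: fx=753.8, fy=591.4, cx=331.0, cy=235.8
Marker side s = 0.202 m; corners in marker frame (Z=0):
  M0 = (-0.1010, +0.1010, 0)
  M1 = (+0.1010, +0.1010, 0)
  M2 = (+0.1010, -0.1010, 0)
  M3 = (-0.1010, -0.1010, 0)
Detected image corners:
  c0 = (364.394651, 466.688457) px
  c1 = (555.193382, 460.894853) px
  c2 = (546.037169, 314.233443) px
  c3 = (350.354656, 323.142057) px
Planar DLT: solve 8×8 A·h = b for H (H[2,2]=1):
  H  [+911.24375 +117.05404 +453.09946]
  H  [-75.26997 +769.54777 +392.23731]
  H  [-0.09963 +0.13109 +1.00000]
B = K⁻¹H; ‖b₁‖=1.259619, ‖b₂‖=1.259619; λ = 2/(‖b₁‖+‖b₂‖) = 0.793891, sign → tz>0 ⇒ λ=+0.793891
r₁ = λ·B[:,0] = (+0.99444,-0.06950,-0.07910); r₂ = λ·B[:,1] = (+0.07758,+0.99154,+0.10407)
r₃ = r₁×r₂ = (+0.07119,-0.10963,+0.99142); SVD([r₁ r₂ r₃]) → R = UVᵀ:
  R  [+0.99444 +0.07758 +0.07119]
  R  [-0.06950 +0.99154 -0.10963]
  R  [-0.07910 +0.10407 +0.99142]
t = (+0.12859, +0.21000, +0.79389) m
tr R = 2.977399; θ = arccos((tr R − 1)/2) = 0.150477 rad = 8.622°
axis k = ((R−Rᵀ)₃₂, (R−Rᵀ)₁₃, (R−Rᵀ)₂₁) / (2 sinθ) = (+0.712783, +0.501277, -0.490574)
rvec = θ·k = (+0.107258, +0.075431, -0.073820)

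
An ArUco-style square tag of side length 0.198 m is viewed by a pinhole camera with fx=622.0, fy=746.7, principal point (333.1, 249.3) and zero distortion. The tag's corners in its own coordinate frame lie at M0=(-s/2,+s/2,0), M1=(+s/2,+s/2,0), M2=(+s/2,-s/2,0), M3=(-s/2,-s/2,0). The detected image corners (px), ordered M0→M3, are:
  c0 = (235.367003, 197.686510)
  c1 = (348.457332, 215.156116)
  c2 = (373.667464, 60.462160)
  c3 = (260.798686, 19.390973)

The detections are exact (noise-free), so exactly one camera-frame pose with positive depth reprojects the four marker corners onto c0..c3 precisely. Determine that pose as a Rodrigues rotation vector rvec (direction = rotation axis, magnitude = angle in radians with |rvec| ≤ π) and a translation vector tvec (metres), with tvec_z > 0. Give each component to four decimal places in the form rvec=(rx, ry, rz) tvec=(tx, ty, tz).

Intrinsics K: fx=622.0, fy=746.7, cx=333.1, cy=249.3
Marker side s = 0.198 m; corners in marker frame (Z=0):
  M0 = (-0.0990, +0.0990, 0)
  M1 = (+0.0990, +0.0990, 0)
  M2 = (+0.0990, -0.0990, 0)
  M3 = (-0.0990, -0.0990, 0)
Detected image corners:
  c0 = (235.367003, 197.686510) px
  c1 = (348.457332, 215.156116) px
  c2 = (373.667464, 60.462160) px
  c3 = (260.798686, 19.390973) px
Planar DLT: solve 8×8 A·h = b for H (H[2,2]=1):
  H  [+780.91122 -83.72943 +308.25254]
  H  [+232.02401 +854.64957 +125.36809]
  H  [+0.69047 +0.14484 +1.00000]
B = K⁻¹H; ‖b₁‖=1.125912, ‖b₂‖=1.125912; λ = 2/(‖b₁‖+‖b₂‖) = 0.888169, sign → tz>0 ⇒ λ=+0.888169
r₁ = λ·B[:,0] = (+0.78666,+0.07124,+0.61326); r₂ = λ·B[:,1] = (-0.18845,+0.97362,+0.12865)
r₃ = r₁×r₂ = (-0.58792,-0.21677,+0.77934); SVD([r₁ r₂ r₃]) → R = UVᵀ:
  R  [+0.78666 -0.18845 -0.58792]
  R  [+0.07124 +0.97362 -0.21677]
  R  [+0.61326 +0.12865 +0.77934]
t = (-0.03548, -0.14741, +0.88817) m
tr R = 2.539621; θ = arccos((tr R − 1)/2) = 0.692252 rad = 39.663°
axis k = ((R−Rᵀ)₃₂, (R−Rᵀ)₁₃, (R−Rᵀ)₂₁) / (2 sinθ) = (+0.270589, -0.940956, +0.203431)
rvec = θ·k = (+0.187316, -0.651379, +0.140826)

rvec=(0.1873, -0.6514, 0.1408) tvec=(-0.0355, -0.1474, 0.8882)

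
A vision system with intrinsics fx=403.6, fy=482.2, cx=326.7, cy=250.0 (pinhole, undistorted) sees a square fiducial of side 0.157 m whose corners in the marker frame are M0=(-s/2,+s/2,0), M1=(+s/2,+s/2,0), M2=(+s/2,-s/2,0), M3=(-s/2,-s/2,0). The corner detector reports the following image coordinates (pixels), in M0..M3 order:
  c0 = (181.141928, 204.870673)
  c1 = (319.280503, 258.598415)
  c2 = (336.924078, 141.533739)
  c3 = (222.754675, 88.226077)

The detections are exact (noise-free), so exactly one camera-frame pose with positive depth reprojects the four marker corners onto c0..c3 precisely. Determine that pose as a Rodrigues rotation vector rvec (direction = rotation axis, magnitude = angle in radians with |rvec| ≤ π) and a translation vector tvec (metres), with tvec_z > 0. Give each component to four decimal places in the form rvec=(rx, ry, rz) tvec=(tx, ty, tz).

Intrinsics K: fx=403.6, fy=482.2, cx=326.7, cy=250.0
Marker side s = 0.157 m; corners in marker frame (Z=0):
  M0 = (-0.0785, +0.0785, 0)
  M1 = (+0.0785, +0.0785, 0)
  M2 = (+0.0785, -0.0785, 0)
  M3 = (-0.0785, -0.0785, 0)
Detected image corners:
  c0 = (181.141928, 204.870673) px
  c1 = (319.280503, 258.598415) px
  c2 = (336.924078, 141.533739) px
  c3 = (222.754675, 88.226077) px
Planar DLT: solve 8×8 A·h = b for H (H[2,2]=1):
  H  [+924.09734 -476.70872 +268.67710]
  H  [+423.90563 +554.14023 +169.28117]
  H  [+0.47975 -1.09751 +1.00000]
B = K⁻¹H; ‖b₁‖=2.059725, ‖b₂‖=2.059725; λ = 2/(‖b₁‖+‖b₂‖) = 0.485502, sign → tz>0 ⇒ λ=+0.485502
r₁ = λ·B[:,0] = (+0.92308,+0.30605,+0.23292); r₂ = λ·B[:,1] = (-0.14213,+0.83419,-0.53285)
r₃ = r₁×r₂ = (-0.35738,+0.45876,+0.81353); SVD([r₁ r₂ r₃]) → R = UVᵀ:
  R  [+0.92308 -0.14213 -0.35738]
  R  [+0.30605 +0.83419 +0.45876]
  R  [+0.23292 -0.53285 +0.81353]
t = (-0.06980, -0.08127, +0.48550) m
tr R = 2.570801; θ = arccos((tr R − 1)/2) = 0.667453 rad = 38.242°
axis k = ((R−Rᵀ)₃₂, (R−Rᵀ)₁₃, (R−Rᵀ)₂₁) / (2 sinθ) = (-0.800986, -0.476822, +0.362024)
rvec = θ·k = (-0.534621, -0.318257, +0.241634)

rvec=(-0.5346, -0.3183, 0.2416) tvec=(-0.0698, -0.0813, 0.4855)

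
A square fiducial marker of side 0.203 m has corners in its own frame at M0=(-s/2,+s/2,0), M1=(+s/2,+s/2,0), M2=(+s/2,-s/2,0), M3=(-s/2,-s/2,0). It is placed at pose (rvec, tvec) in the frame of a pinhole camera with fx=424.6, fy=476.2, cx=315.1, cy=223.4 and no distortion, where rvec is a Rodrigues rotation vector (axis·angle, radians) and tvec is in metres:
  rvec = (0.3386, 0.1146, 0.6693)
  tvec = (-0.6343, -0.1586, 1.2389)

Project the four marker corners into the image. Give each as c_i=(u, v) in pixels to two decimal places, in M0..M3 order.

Intrinsics K: fx=424.6, fy=476.2, cx=315.1, cy=223.4
Marker side s = 0.203 m; corners in marker frame (Z=0):
  M0 = (-0.1015, +0.1015, 0)
  M1 = (+0.1015, +0.1015, 0)
  M2 = (+0.1015, -0.1015, 0)
  M3 = (-0.1015, -0.1015, 0)
rvec = (0.3386, 0.1146, 0.6693), |rvec| = θ = 0.75878 rad = 43.475°
Rodrigues: sinθ=0.68804, 1−cosθ=0.27432; R = I + sinθ·[k]× + (1−cosθ)·[k]×²:
    [+0.78030 -0.58841 +0.21189]
    [+0.62539 +0.73193 -0.27049]
    [+0.00406 +0.34358 +0.93912]
t = (-0.6343, -0.1586, 1.2389) m
M0: Pc = R·M0+t = (-0.77322, -0.14779, +1.27336); u = 424.6·(-0.77322)/1.27336 + 315.1 = 57.2696, v = 476.2·(-0.14779)/1.27336 + 223.4 = 168.1325
M1: Pc = R·M1+t = (-0.61482, -0.02083, +1.27419); u = 424.6·(-0.61482)/1.27419 + 315.1 = 110.2211, v = 476.2·(-0.02083)/1.27419 + 223.4 = 215.6145
M2: Pc = R·M2+t = (-0.49538, -0.16941, +1.20444); u = 424.6·(-0.49538)/1.20444 + 315.1 = 140.4657, v = 476.2·(-0.16941)/1.20444 + 223.4 = 156.4185
M3: Pc = R·M3+t = (-0.65378, -0.29637, +1.20361); u = 424.6·(-0.65378)/1.20361 + 315.1 = 84.4665, v = 476.2·(-0.29637)/1.20361 + 223.4 = 106.1444

c0=(57.27, 168.13) c1=(110.22, 215.61) c2=(140.47, 156.42) c3=(84.47, 106.14)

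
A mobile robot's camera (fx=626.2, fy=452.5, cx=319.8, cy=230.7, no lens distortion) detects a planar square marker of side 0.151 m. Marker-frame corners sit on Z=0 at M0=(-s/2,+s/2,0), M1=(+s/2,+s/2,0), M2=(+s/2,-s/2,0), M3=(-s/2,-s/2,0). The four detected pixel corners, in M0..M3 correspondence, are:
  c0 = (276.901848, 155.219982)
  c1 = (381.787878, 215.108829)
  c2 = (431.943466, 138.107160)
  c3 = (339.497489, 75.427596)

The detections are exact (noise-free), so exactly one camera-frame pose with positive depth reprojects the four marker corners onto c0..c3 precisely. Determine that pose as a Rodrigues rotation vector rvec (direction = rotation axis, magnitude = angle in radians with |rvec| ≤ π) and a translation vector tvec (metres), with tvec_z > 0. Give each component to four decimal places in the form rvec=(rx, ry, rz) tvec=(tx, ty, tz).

Intrinsics K: fx=626.2, fy=452.5, cx=319.8, cy=230.7
Marker side s = 0.151 m; corners in marker frame (Z=0):
  M0 = (-0.0755, +0.0755, 0)
  M1 = (+0.0755, +0.0755, 0)
  M2 = (+0.0755, -0.0755, 0)
  M3 = (-0.0755, -0.0755, 0)
Detected image corners:
  c0 = (276.901848, 155.219982) px
  c1 = (381.787878, 215.108829) px
  c2 = (431.943466, 138.107160) px
  c3 = (339.497489, 75.427596) px
Planar DLT: solve 8×8 A·h = b for H (H[2,2]=1):
  H  [+871.49032 -544.50979 +360.85035]
  H  [+495.83829 +448.09921 +145.95411]
  H  [+0.61415 -0.48407 +1.00000]
B = K⁻¹H; ‖b₁‖=1.466958, ‖b₂‖=1.466958; λ = 2/(‖b₁‖+‖b₂‖) = 0.681683, sign → tz>0 ⇒ λ=+0.681683
r₁ = λ·B[:,0] = (+0.73490,+0.53353,+0.41866); r₂ = λ·B[:,1] = (-0.42423,+0.84329,-0.32998)
r₃ = r₁×r₂ = (-0.52910,+0.06490,+0.84607); SVD([r₁ r₂ r₃]) → R = UVᵀ:
  R  [+0.73490 -0.42423 -0.52910]
  R  [+0.53353 +0.84329 +0.06490]
  R  [+0.41866 -0.32998 +0.84607]
t = (+0.04469, -0.12767, +0.68168) m
tr R = 2.424262; θ = arccos((tr R − 1)/2) = 0.778267 rad = 44.591°
axis k = ((R−Rᵀ)₃₂, (R−Rᵀ)₁₃, (R−Rᵀ)₂₁) / (2 sinθ) = (-0.281235, -0.674996, +0.682119)
rvec = θ·k = (-0.218876, -0.525328, +0.530871)

rvec=(-0.2189, -0.5253, 0.5309) tvec=(0.0447, -0.1277, 0.6817)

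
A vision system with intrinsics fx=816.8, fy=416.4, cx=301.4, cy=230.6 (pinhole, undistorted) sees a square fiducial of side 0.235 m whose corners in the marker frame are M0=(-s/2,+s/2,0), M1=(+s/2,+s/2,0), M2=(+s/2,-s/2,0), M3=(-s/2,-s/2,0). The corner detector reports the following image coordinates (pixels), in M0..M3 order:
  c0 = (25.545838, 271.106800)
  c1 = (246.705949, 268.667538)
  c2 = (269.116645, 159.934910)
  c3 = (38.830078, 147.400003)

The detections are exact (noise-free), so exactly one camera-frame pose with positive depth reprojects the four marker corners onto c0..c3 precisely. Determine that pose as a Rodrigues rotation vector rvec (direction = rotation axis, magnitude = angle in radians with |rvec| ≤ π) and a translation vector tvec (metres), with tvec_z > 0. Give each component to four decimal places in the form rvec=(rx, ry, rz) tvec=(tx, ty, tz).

rvec=(0.2033, -0.4618, 0.0700) tvec=(-0.1524, -0.0344, 0.8331)

Intrinsics K: fx=816.8, fy=416.4, cx=301.4, cy=230.6
Marker side s = 0.235 m; corners in marker frame (Z=0):
  M0 = (-0.1175, +0.1175, 0)
  M1 = (+0.1175, +0.1175, 0)
  M2 = (+0.1175, -0.1175, 0)
  M3 = (-0.1175, -0.1175, 0)
Detected image corners:
  c0 = (25.545838, 271.106800) px
  c1 = (246.705949, 268.667538) px
  c2 = (269.116645, 159.934910) px
  c3 = (38.830078, 147.400003) px
Planar DLT: solve 8×8 A·h = b for H (H[2,2]=1):
  H  [+1038.20914 -46.03931 +151.97165]
  H  [+134.81326 +537.99550 +213.40285]
  H  [+0.53895 +0.21466 +1.00000]
B = K⁻¹H; ‖b₁‖=1.200296, ‖b₂‖=1.200296; λ = 2/(‖b₁‖+‖b₂‖) = 0.833128, sign → tz>0 ⇒ λ=+0.833128
r₁ = λ·B[:,0] = (+0.89328,+0.02107,+0.44901); r₂ = λ·B[:,1] = (-0.11295,+0.97737,+0.17884)
r₃ = r₁×r₂ = (-0.43508,-0.21047,+0.87544); SVD([r₁ r₂ r₃]) → R = UVᵀ:
  R  [+0.89328 -0.11295 -0.43508]
  R  [+0.02107 +0.97737 -0.21047]
  R  [+0.44901 +0.17884 +0.87544]
t = (-0.15242, -0.03441, +0.83313) m
tr R = 2.746094; θ = arccos((tr R − 1)/2) = 0.509380 rad = 29.185°
axis k = ((R−Rᵀ)₃₂, (R−Rᵀ)₁₃, (R−Rᵀ)₂₁) / (2 sinθ) = (+0.399188, -0.906512, +0.137424)
rvec = θ·k = (+0.203338, -0.461759, +0.070001)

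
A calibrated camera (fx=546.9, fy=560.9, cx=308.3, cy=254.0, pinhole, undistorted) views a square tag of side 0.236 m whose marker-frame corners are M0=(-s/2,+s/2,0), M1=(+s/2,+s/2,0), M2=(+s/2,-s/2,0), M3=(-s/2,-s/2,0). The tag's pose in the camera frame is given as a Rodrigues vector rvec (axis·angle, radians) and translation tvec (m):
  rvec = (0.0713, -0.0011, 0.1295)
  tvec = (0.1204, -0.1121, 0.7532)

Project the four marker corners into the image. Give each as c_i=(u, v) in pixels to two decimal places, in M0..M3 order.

Intrinsics K: fx=546.9, fy=560.9, cx=308.3, cy=254.0
Marker side s = 0.236 m; corners in marker frame (Z=0):
  M0 = (-0.1180, +0.1180, 0)
  M1 = (+0.1180, +0.1180, 0)
  M2 = (+0.1180, -0.1180, 0)
  M3 = (-0.1180, -0.1180, 0)
rvec = (0.0713, -0.0011, 0.1295), |rvec| = θ = 0.14783 rad = 8.470°
Rodrigues: sinθ=0.14730, 1−cosθ=0.01091; R = I + sinθ·[k]× + (1−cosθ)·[k]×²:
    [+0.99163 -0.12907 +0.00351]
    [+0.12899 +0.98909 -0.07111]
    [+0.00570 +0.07097 +0.99746]
t = (0.1204, -0.1121, 0.7532) m
M0: Pc = R·M0+t = (-0.01184, -0.01061, +0.76090); u = 546.9·(-0.01184)/0.76090 + 308.3 = 299.7883, v = 560.9·(-0.01061)/0.76090 + 254.0 = 246.1804
M1: Pc = R·M1+t = (+0.22218, +0.01983, +0.76225); u = 546.9·(+0.22218)/0.76225 + 308.3 = 467.7121, v = 560.9·(+0.01983)/0.76225 + 254.0 = 268.5947
M2: Pc = R·M2+t = (+0.25264, -0.21359, +0.74550); u = 546.9·(+0.25264)/0.74550 + 308.3 = 493.6391, v = 560.9·(-0.21359)/0.74550 + 254.0 = 93.2970
M3: Pc = R·M3+t = (+0.01862, -0.24403, +0.74415); u = 546.9·(+0.01862)/0.74415 + 308.3 = 321.9827, v = 560.9·(-0.24403)/0.74415 + 254.0 = 70.0612

c0=(299.79, 246.18) c1=(467.71, 268.59) c2=(493.64, 93.30) c3=(321.98, 70.06)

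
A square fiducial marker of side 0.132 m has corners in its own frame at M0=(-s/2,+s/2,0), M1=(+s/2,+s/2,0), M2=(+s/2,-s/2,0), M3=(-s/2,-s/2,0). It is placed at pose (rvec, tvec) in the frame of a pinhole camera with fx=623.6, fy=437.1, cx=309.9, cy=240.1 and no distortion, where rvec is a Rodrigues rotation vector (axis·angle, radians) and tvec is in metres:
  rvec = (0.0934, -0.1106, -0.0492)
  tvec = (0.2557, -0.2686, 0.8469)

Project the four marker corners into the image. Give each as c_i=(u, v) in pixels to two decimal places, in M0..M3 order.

Intrinsics K: fx=623.6, fy=437.1, cx=309.9, cy=240.1
Marker side s = 0.132 m; corners in marker frame (Z=0):
  M0 = (-0.0660, +0.0660, 0)
  M1 = (+0.0660, +0.0660, 0)
  M2 = (+0.0660, -0.0660, 0)
  M3 = (-0.0660, -0.0660, 0)
rvec = (0.0934, -0.1106, -0.0492), |rvec| = θ = 0.15289 rad = 8.760°
Rodrigues: sinθ=0.15230, 1−cosθ=0.01167; R = I + sinθ·[k]× + (1−cosθ)·[k]×²:
    [+0.99269 +0.04385 -0.11246]
    [-0.05416 +0.99444 -0.09032]
    [+0.10788 +0.09575 +0.98954]
t = (0.2557, -0.2686, 0.8469) m
M0: Pc = R·M0+t = (+0.19308, -0.19939, +0.84610); u = 623.6·(+0.19308)/0.84610 + 309.9 = 452.2033, v = 437.1·(-0.19939)/0.84610 + 240.1 = 137.0928
M1: Pc = R·M1+t = (+0.32411, -0.20654, +0.86034); u = 623.6·(+0.32411)/0.86034 + 309.9 = 544.8260, v = 437.1·(-0.20654)/0.86034 + 240.1 = 135.1653
M2: Pc = R·M2+t = (+0.31832, -0.33781, +0.84770); u = 623.6·(+0.31832)/0.84770 + 309.9 = 544.0704, v = 437.1·(-0.33781)/0.84770 + 240.1 = 65.9161
M3: Pc = R·M3+t = (+0.18729, -0.33066, +0.83346); u = 623.6·(+0.18729)/0.83346 + 309.9 = 450.0302, v = 437.1·(-0.33066)/0.83346 + 240.1 = 66.6896

c0=(452.20, 137.09) c1=(544.83, 135.17) c2=(544.07, 65.92) c3=(450.03, 66.69)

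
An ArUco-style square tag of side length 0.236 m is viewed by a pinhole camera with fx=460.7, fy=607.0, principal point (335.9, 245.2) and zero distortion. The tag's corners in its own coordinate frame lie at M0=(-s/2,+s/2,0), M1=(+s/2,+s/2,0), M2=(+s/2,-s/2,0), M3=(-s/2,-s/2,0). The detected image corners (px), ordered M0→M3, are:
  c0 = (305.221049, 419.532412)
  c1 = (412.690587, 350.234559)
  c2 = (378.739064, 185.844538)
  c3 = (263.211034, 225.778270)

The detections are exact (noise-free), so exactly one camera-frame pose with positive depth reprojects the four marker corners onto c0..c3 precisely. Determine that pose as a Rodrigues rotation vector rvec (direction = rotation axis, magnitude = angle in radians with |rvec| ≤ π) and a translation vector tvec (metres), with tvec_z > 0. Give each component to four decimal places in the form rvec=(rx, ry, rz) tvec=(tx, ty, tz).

Intrinsics K: fx=460.7, fy=607.0, cx=335.9, cy=245.2
Marker side s = 0.236 m; corners in marker frame (Z=0):
  M0 = (-0.1180, +0.1180, 0)
  M1 = (+0.1180, +0.1180, 0)
  M2 = (+0.1180, -0.1180, 0)
  M3 = (-0.1180, -0.1180, 0)
Detected image corners:
  c0 = (305.221049, 419.532412) px
  c1 = (412.690587, 350.234559) px
  c2 = (378.739064, 185.844538) px
  c3 = (263.211034, 225.778270) px
Planar DLT: solve 8×8 A·h = b for H (H[2,2]=1):
  H  [+715.07678 +180.91987 +344.80395]
  H  [-20.99353 +772.14951 +293.71232]
  H  [+0.71405 +0.06302 +1.00000]
B = K⁻¹H; ‖b₁‖=1.295483, ‖b₂‖=1.295483; λ = 2/(‖b₁‖+‖b₂‖) = 0.771913, sign → tz>0 ⇒ λ=+0.771913
r₁ = λ·B[:,0] = (+0.79626,-0.24935,+0.55118); r₂ = λ·B[:,1] = (+0.26767,+0.96228,+0.04864)
r₃ = r₁×r₂ = (-0.54252,+0.10880,+0.83297); SVD([r₁ r₂ r₃]) → R = UVᵀ:
  R  [+0.79626 +0.26767 -0.54252]
  R  [-0.24935 +0.96228 +0.10880]
  R  [+0.55118 +0.04864 +0.83297]
t = (+0.01492, +0.06169, +0.77191) m
tr R = 2.591504; θ = arccos((tr R − 1)/2) = 0.650548 rad = 37.274°
axis k = ((R−Rᵀ)₃₂, (R−Rᵀ)₁₃, (R−Rᵀ)₂₁) / (2 sinθ) = (-0.049669, -0.902958, -0.426849)
rvec = θ·k = (-0.032312, -0.587418, -0.277686)

rvec=(-0.0323, -0.5874, -0.2777) tvec=(0.0149, 0.0617, 0.7719)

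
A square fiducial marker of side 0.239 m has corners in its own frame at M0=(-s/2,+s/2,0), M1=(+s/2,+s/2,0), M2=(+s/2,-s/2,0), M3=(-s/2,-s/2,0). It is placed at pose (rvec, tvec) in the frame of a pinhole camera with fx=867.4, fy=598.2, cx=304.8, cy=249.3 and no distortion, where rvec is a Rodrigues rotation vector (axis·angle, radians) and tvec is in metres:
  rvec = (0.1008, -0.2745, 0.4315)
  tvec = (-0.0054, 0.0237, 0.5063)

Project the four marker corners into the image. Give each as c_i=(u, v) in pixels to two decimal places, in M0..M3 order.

c0=(12.95, 354.75) c1=(381.14, 446.27) c2=(547.24, 208.32) c3=(195.88, 80.55)

Intrinsics K: fx=867.4, fy=598.2, cx=304.8, cy=249.3
Marker side s = 0.239 m; corners in marker frame (Z=0):
  M0 = (-0.1195, +0.1195, 0)
  M1 = (+0.1195, +0.1195, 0)
  M2 = (+0.1195, -0.1195, 0)
  M3 = (-0.1195, -0.1195, 0)
rvec = (0.1008, -0.2745, 0.4315), |rvec| = θ = 0.52125 rad = 29.866°
Rodrigues: sinθ=0.49797, 1−cosθ=0.13280; R = I + sinθ·[k]× + (1−cosθ)·[k]×²:
    [+0.87216 -0.42575 -0.24098]
    [+0.39870 +0.90403 -0.15419]
    [+0.28350 +0.03840 +0.95820]
t = (-0.0054, 0.0237, 0.5063) m
M0: Pc = R·M0+t = (-0.16050, +0.08409, +0.47701); u = 867.4·(-0.16050)/0.47701 + 304.8 = 12.9452, v = 598.2·(+0.08409)/0.47701 + 249.3 = 354.7495
M1: Pc = R·M1+t = (+0.04795, +0.17938, +0.54477); u = 867.4·(+0.04795)/0.54477 + 304.8 = 381.1425, v = 598.2·(+0.17938)/0.54477 + 249.3 = 446.2697
M2: Pc = R·M2+t = (+0.14970, -0.03669, +0.53559); u = 867.4·(+0.14970)/0.53559 + 304.8 = 547.2437, v = 598.2·(-0.03669)/0.53559 + 249.3 = 208.3247
M3: Pc = R·M3+t = (-0.05875, -0.13198, +0.46783); u = 867.4·(-0.05875)/0.46783 + 304.8 = 195.8791, v = 598.2·(-0.13198)/0.46783 + 249.3 = 80.5477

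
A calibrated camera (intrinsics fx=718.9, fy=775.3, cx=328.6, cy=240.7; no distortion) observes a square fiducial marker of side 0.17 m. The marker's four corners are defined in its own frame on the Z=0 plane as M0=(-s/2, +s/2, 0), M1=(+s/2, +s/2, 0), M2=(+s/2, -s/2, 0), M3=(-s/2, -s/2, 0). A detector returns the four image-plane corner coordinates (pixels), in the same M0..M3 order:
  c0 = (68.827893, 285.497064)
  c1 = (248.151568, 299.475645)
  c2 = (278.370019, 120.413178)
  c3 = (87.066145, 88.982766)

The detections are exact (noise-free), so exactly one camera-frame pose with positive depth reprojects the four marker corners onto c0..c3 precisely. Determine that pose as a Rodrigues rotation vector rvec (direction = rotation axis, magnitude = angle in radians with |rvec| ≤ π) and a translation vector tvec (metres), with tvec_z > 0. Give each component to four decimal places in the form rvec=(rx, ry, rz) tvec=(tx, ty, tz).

Intrinsics K: fx=718.9, fy=775.3, cx=328.6, cy=240.7
Marker side s = 0.17 m; corners in marker frame (Z=0):
  M0 = (-0.0850, +0.0850, 0)
  M1 = (+0.0850, +0.0850, 0)
  M2 = (+0.0850, -0.0850, 0)
  M3 = (-0.0850, -0.0850, 0)
Detected image corners:
  c0 = (68.827893, 285.497064) px
  c1 = (248.151568, 299.475645) px
  c2 = (278.370019, 120.413178) px
  c3 = (87.066145, 88.982766) px
Planar DLT: solve 8×8 A·h = b for H (H[2,2]=1):
  H  [+1172.83940 -68.12396 +174.02795]
  H  [+229.50125 +1190.80616 +202.61714]
  H  [+0.49290 +0.44473 +1.00000]
B = K⁻¹H; ‖b₁‖=1.496870, ‖b₂‖=1.496870; λ = 2/(‖b₁‖+‖b₂‖) = 0.668061, sign → tz>0 ⇒ λ=+0.668061
r₁ = λ·B[:,0] = (+0.93939,+0.09553,+0.32929); r₂ = λ·B[:,1] = (-0.19911,+0.93385,+0.29710)
r₃ = r₁×r₂ = (-0.27912,-0.34466,+0.89627); SVD([r₁ r₂ r₃]) → R = UVᵀ:
  R  [+0.93939 -0.19911 -0.27912]
  R  [+0.09553 +0.93385 -0.34466]
  R  [+0.32929 +0.29710 +0.89627]
t = (-0.14364, -0.03282, +0.66806) m
tr R = 2.769511; θ = arccos((tr R − 1)/2) = 0.484827 rad = 27.779°
axis k = ((R−Rᵀ)₃₂, (R−Rᵀ)₁₃, (R−Rᵀ)₂₁) / (2 sinθ) = (+0.688504, -0.652722, +0.316094)
rvec = θ·k = (+0.333806, -0.316458, +0.153251)

rvec=(0.3338, -0.3165, 0.1533) tvec=(-0.1436, -0.0328, 0.6681)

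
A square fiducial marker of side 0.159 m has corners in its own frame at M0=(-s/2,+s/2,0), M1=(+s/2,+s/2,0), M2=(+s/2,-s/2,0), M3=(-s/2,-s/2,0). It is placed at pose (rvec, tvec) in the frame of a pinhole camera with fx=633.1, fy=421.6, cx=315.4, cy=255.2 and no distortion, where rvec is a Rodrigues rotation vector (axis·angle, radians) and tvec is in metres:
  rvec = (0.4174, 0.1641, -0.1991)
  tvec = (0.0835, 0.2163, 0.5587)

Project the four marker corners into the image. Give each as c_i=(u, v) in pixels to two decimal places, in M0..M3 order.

c0=(341.00, 464.24) c1=(512.19, 457.30) c2=(491.53, 364.32) c3=(302.27, 377.42)

Intrinsics K: fx=633.1, fy=421.6, cx=315.4, cy=255.2
Marker side s = 0.159 m; corners in marker frame (Z=0):
  M0 = (-0.0795, +0.0795, 0)
  M1 = (+0.0795, +0.0795, 0)
  M2 = (+0.0795, -0.0795, 0)
  M3 = (-0.0795, -0.0795, 0)
rvec = (0.4174, 0.1641, -0.1991), |rvec| = θ = 0.49071 rad = 28.115°
Rodrigues: sinθ=0.47125, 1−cosθ=0.11800; R = I + sinθ·[k]× + (1−cosθ)·[k]×²:
    [+0.96738 +0.22477 +0.11687]
    [-0.15764 +0.89520 -0.41686]
    [-0.19832 +0.38484 +0.90143]
t = (0.0835, 0.2163, 0.5587) m
M0: Pc = R·M0+t = (+0.02446, +0.30000, +0.60506); u = 633.1·(+0.02446)/0.60506 + 315.4 = 340.9964, v = 421.6·(+0.30000)/0.60506 + 255.2 = 464.2371
M1: Pc = R·M1+t = (+0.17828, +0.27494, +0.57353); u = 633.1·(+0.17828)/0.57353 + 315.4 = 512.1931, v = 421.6·(+0.27494)/0.57353 + 255.2 = 457.3050
M2: Pc = R·M2+t = (+0.14254, +0.13260, +0.51234); u = 633.1·(+0.14254)/0.51234 + 315.4 = 491.5340, v = 421.6·(+0.13260)/0.51234 + 255.2 = 364.3152
M3: Pc = R·M3+t = (-0.01128, +0.15766, +0.54387); u = 633.1·(-0.01128)/0.54387 + 315.4 = 302.2742, v = 421.6·(+0.15766)/0.54387 + 255.2 = 377.4186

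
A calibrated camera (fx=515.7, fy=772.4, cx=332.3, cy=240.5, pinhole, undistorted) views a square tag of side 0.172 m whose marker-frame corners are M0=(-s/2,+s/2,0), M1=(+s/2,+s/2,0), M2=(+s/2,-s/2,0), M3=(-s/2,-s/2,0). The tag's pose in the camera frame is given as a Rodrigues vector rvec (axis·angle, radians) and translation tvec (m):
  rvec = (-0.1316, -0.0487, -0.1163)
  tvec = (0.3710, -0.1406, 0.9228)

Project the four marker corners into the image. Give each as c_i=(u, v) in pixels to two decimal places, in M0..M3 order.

c0=(500.55, 201.11) c1=(594.78, 185.23) c2=(577.39, 47.16) c3=(485.21, 61.24)

Intrinsics K: fx=515.7, fy=772.4, cx=332.3, cy=240.5
Marker side s = 0.172 m; corners in marker frame (Z=0):
  M0 = (-0.0860, +0.0860, 0)
  M1 = (+0.0860, +0.0860, 0)
  M2 = (+0.0860, -0.0860, 0)
  M3 = (-0.0860, -0.0860, 0)
rvec = (-0.1316, -0.0487, -0.1163), |rvec| = θ = 0.18225 rad = 10.442°
Rodrigues: sinθ=0.18125, 1−cosθ=0.01656; R = I + sinθ·[k]× + (1−cosθ)·[k]×²:
    [+0.99207 +0.11885 -0.04080]
    [-0.11246 +0.98462 +0.13370]
    [+0.05606 -0.12805 +0.99018]
t = (0.3710, -0.1406, 0.9228) m
M0: Pc = R·M0+t = (+0.29590, -0.04625, +0.90697); u = 515.7·(+0.29590)/0.90697 + 332.3 = 500.5501, v = 772.4·(-0.04625)/0.90697 + 240.5 = 201.1113
M1: Pc = R·M1+t = (+0.46654, -0.06559, +0.91661); u = 515.7·(+0.46654)/0.91661 + 332.3 = 594.7832, v = 772.4·(-0.06559)/0.91661 + 240.5 = 185.2256
M2: Pc = R·M2+t = (+0.44610, -0.23495, +0.93863); u = 515.7·(+0.44610)/0.93863 + 332.3 = 577.3927, v = 772.4·(-0.23495)/0.93863 + 240.5 = 47.1608
M3: Pc = R·M3+t = (+0.27546, -0.21561, +0.92899); u = 515.7·(+0.27546)/0.92899 + 332.3 = 485.2131, v = 772.4·(-0.21561)/0.92899 + 240.5 = 61.2369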